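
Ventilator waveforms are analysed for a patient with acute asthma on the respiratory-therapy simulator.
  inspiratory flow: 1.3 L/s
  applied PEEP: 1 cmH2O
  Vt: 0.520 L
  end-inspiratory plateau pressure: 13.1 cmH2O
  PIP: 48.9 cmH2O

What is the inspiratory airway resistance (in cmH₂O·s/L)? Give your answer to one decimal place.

Raw = (PIP − Pplat) / flow = (48.9 − 13.1) / 1.3 = 35.8 / 1.3 = 27.538 cmH2O·s/L.

27.5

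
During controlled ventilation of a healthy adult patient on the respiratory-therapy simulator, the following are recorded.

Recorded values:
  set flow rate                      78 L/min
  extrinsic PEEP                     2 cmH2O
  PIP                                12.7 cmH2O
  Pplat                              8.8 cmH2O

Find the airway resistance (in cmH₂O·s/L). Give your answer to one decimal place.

Flow: 78 L/min ÷ 60 = 1.3 L/s.
Raw = (PIP − Pplat) / flow = (12.7 − 8.8) / 1.3 = 3.9 / 1.3 = 3.0 cmH2O·s/L.

3.0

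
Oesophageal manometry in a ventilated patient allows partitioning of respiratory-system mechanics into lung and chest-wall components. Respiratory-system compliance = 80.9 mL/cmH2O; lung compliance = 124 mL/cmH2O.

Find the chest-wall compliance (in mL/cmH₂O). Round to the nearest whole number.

1/Ccw = 1/Crs − 1/CL.
1/Ccw = 1/80.9 − 1/124 = 0.004296.
Ccw = 232.77 mL/cmH2O.

233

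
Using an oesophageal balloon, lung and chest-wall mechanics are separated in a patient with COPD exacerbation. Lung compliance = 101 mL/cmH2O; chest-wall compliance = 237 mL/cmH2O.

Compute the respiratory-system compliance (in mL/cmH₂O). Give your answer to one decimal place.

Lung and chest wall are elastances in series: 1/Crs = 1/CL + 1/Ccw.
1/Crs = 1/101 + 1/237 = 0.01412.
Crs = 70.822 mL/cmH2O.

70.8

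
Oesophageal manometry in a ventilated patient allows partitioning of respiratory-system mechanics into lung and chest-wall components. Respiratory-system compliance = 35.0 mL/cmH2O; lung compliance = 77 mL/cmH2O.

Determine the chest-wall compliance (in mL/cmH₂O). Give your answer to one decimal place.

1/Ccw = 1/Crs − 1/CL.
1/Ccw = 1/35.0 − 1/77 = 0.01558.
Ccw = 64.185 mL/cmH2O.

64.2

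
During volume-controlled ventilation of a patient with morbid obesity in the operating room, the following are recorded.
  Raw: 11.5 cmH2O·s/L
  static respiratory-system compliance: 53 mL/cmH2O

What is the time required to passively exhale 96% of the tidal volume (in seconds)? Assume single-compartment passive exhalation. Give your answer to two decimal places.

τ = R × C = 11.5 × 53 mL/cmH2O = 11.5 × 0.053 L/cmH2O = 0.6095 s.
Exhaled fraction f = 1 − e^(−t/τ) → t = −τ·ln(1 − f) = −0.6095·ln(0.04) = 1.962 s.

1.96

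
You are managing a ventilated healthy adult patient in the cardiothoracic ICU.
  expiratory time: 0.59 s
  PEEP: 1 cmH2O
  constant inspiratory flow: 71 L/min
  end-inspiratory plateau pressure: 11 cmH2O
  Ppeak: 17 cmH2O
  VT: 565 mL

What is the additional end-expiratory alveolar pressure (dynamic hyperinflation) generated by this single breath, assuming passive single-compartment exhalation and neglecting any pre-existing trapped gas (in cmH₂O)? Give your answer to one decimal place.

1.3

Flow: 71 L/min ÷ 60 = 1.1833 L/s.
R = (PIP − Pplat)/V̇ = (17 − 11) / 1.1833 = 6.0/1.1833 = 5.071 cmH2O·s/L.
C = Vt/(Pplat − PEEP) = 565.0 / (11 − 1) = 565.0/10.0 = 56.5 mL/cmH2O.
τ = R × C = 5.071 × 0.0565 L/cmH2O = 0.2865 s.
Fraction remaining = e^(−Te/τ) = e^(−0.59/0.2865) = 0.1275; trapped volume = 565.0 × 0.1275 = 72.038 mL.
Additional alveolar pressure from trapping ≈ V_trapped / C = 72.038 / 56.5 = 1.275 cmH2O.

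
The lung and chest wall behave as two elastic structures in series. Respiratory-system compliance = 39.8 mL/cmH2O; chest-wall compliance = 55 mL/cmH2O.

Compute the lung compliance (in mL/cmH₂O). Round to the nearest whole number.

1/CL = 1/Crs − 1/Ccw.
1/CL = 1/39.8 − 1/55 = 0.006944.
CL = 144.01 mL/cmH2O.

144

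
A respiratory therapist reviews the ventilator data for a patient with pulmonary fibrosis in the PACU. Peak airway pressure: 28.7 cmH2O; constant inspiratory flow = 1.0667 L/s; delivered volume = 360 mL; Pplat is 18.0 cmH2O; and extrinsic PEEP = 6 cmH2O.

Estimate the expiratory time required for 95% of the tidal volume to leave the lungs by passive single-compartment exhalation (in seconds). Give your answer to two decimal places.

R = (PIP − Pplat)/V̇ = (28.7 − 18.0) / 1.0667 = 10.7/1.0667 = 10.031 cmH2O·s/L.
C = Vt/(Pplat − PEEP) = 360.0 / (18.0 − 6) = 360.0/12.0 = 30.0 mL/cmH2O.
τ = R × C = 10.031 × 0.03 L/cmH2O = 0.3009 s.
t = −τ·ln(1 − 0.95) = −0.3009·ln(0.05) = 0.9014 s.

0.90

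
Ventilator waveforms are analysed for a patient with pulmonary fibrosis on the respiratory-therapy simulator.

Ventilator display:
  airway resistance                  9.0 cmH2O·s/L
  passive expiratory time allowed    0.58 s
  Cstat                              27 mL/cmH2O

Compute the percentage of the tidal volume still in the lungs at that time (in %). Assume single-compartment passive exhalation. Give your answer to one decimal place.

9.2

τ = R × C = 9.0 × 27 mL/cmH2O = 9.0 × 0.027 L/cmH2O = 0.243 s.
Passive exhalation: V(t)/V₀ = e^(−t/τ) = e^(−0.58/0.243) = 0.09192.
Fraction remaining = 0.09192 → 9.192%.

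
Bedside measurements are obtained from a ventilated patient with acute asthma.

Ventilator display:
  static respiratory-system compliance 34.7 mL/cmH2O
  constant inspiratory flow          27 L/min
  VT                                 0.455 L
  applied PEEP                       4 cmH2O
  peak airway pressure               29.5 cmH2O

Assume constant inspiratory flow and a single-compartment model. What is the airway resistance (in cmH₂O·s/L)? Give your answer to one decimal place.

Flow: 27 L/min ÷ 60 = 0.45 L/s.
Equation of motion (constant flow): PIP = Vt/C + R·V̇ + PEEP.
R·V̇ = PIP − Vt/C − PEEP = 29.5 − 455/34.7 − 4 = 29.5 − 13.112 − 4 = 12.388 cmH2O.
R = 12.388 / 0.45 = 27.529 cmH2O·s/L.

27.5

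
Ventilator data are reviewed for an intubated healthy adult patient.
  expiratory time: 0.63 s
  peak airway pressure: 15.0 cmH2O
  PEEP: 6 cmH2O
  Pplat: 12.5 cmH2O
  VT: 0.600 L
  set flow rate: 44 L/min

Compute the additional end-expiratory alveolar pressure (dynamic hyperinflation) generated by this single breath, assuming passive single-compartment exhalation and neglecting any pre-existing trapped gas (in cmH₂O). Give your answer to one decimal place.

Flow: 44 L/min ÷ 60 = 0.7333 L/s.
R = (PIP − Pplat)/V̇ = (15.0 − 12.5) / 0.7333 = 2.5/0.7333 = 3.409 cmH2O·s/L.
C = Vt/(Pplat − PEEP) = 600.0 / (12.5 − 6) = 600.0/6.5 = 92.308 mL/cmH2O.
τ = R × C = 3.409 × 0.09231 L/cmH2O = 0.3147 s.
Fraction remaining = e^(−Te/τ) = e^(−0.63/0.3147) = 0.1351; trapped volume = 600.0 × 0.1351 = 81.06 mL.
Additional alveolar pressure from trapping ≈ V_trapped / C = 81.06 / 92.308 = 0.8781 cmH2O.

0.9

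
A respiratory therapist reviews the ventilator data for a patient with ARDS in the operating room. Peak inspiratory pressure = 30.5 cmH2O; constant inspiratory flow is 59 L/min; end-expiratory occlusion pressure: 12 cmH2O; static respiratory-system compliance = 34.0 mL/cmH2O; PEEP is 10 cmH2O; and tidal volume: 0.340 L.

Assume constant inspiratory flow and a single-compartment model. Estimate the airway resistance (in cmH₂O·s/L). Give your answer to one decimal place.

Flow: 59 L/min ÷ 60 = 0.9833 L/s.
Total PEEP = 12 cmH2O (set 10 + intrinsic 2); this is the baseline alveolar pressure.
Equation of motion (constant flow): PIP = Vt/C + R·V̇ + PEEP.
R·V̇ = PIP − Vt/C − PEEP = 30.5 − 340/34.0 − 12 = 30.5 − 10.0 − 12 = 8.5 cmH2O.
R = 8.5 / 0.9833 = 8.644 cmH2O·s/L.

8.6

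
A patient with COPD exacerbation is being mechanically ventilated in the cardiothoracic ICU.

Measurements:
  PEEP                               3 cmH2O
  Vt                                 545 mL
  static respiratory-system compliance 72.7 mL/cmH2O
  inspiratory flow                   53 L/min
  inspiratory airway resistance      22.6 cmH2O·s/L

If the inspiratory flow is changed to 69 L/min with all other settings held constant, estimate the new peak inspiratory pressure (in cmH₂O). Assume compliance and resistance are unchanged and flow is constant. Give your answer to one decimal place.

Flow: 53 L/min ÷ 60 = 0.8833 L/s.
New flow: 69 L/min ÷ 60 = 1.15 L/s.
PIP = Vt/C + R·V̇ + PEEP (constant-flow equation of motion).
Only the resistive term changes: ΔPIP = R × ΔV̇ = 22.6 × (1.15 − 0.8833) = 22.6 × 0.2667 = 6.027 cmH2O.
Original PIP = 545/72.7 + 22.6×0.8833 + 3 = 30.459 cmH2O; new PIP = 30.459 + (6.027) = 36.486 cmH2O.

36.5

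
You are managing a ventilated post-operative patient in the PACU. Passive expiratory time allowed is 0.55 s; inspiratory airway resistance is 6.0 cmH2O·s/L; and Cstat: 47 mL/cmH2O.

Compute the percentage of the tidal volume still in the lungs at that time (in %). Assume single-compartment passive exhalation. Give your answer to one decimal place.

τ = R × C = 6.0 × 47 mL/cmH2O = 6.0 × 0.047 L/cmH2O = 0.282 s.
Passive exhalation: V(t)/V₀ = e^(−t/τ) = e^(−0.55/0.282) = 0.1422.
Fraction remaining = 0.1422 → 14.22%.

14.2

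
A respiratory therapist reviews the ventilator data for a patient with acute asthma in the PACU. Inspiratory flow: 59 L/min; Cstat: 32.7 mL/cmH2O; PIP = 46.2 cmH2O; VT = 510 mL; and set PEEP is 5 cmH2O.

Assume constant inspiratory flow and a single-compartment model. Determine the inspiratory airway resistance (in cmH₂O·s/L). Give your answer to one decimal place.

26.0

Flow: 59 L/min ÷ 60 = 0.9833 L/s.
Equation of motion (constant flow): PIP = Vt/C + R·V̇ + PEEP.
R·V̇ = PIP − Vt/C − PEEP = 46.2 − 510/32.7 − 5 = 46.2 − 15.596 − 5 = 25.604 cmH2O.
R = 25.604 / 0.9833 = 26.039 cmH2O·s/L.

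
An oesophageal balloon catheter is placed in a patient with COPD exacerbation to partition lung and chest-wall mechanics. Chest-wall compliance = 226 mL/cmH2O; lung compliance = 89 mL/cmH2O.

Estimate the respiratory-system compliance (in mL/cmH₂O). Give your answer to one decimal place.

63.9

Lung and chest wall are elastances in series: 1/Crs = 1/CL + 1/Ccw.
1/Crs = 1/89 + 1/226 = 0.01566.
Crs = 63.857 mL/cmH2O.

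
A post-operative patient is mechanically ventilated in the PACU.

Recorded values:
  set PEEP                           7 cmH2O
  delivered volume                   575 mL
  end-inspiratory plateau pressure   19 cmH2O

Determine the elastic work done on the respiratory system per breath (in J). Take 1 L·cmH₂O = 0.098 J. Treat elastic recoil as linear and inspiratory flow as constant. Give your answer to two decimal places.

Elastic work ≈ ½ × (Pplat − PEEP) × Vt = 0.5 × (19 − 7) × 0.575 L = 0.5 × 12.0 × 0.575 = 3.45 L·cmH2O.
× 0.098 J/(L·cmH2O) → 0.3381 J.

0.34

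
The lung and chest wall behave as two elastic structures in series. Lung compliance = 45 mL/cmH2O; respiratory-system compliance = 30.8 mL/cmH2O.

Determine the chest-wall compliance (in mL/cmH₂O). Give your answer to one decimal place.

1/Ccw = 1/Crs − 1/CL.
1/Ccw = 1/30.8 − 1/45 = 0.01025.
Ccw = 97.561 mL/cmH2O.

97.6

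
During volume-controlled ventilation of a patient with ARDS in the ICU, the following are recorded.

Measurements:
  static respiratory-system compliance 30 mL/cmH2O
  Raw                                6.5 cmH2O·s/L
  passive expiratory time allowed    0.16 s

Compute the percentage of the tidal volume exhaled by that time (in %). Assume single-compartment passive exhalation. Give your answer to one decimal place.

τ = R × C = 6.5 × 30 mL/cmH2O = 6.5 × 0.030 L/cmH2O = 0.195 s.
Passive exhalation: V(t)/V₀ = e^(−t/τ) = e^(−0.16/0.195) = 0.4402.
Fraction exhaled = 1 − 0.4402 = 0.5598 → 55.98%.

56.0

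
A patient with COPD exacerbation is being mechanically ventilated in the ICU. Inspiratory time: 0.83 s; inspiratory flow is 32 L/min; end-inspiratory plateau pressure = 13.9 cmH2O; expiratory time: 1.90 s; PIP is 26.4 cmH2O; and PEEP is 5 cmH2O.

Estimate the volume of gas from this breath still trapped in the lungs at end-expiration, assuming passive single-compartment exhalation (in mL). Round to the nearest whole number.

87

Flow: 32 L/min ÷ 60 = 0.5333 L/s.
Vt = flow × Ti = 0.5333 L/s × 0.83 s × 1000 mL/L = 442.64 mL.
R = (PIP − Pplat)/V̇ = (26.4 − 13.9) / 0.5333 = 12.5/0.5333 = 23.439 cmH2O·s/L.
C = Vt/(Pplat − PEEP) = 442.64 / (13.9 − 5) = 442.64/8.9 = 49.735 mL/cmH2O.
τ = R × C = 23.439 × 0.04974 L/cmH2O = 1.166 s.
Fraction remaining = e^(−Te/τ) = e^(−1.90/1.166) = 0.196.
Trapped volume = 442.64 × 0.196 = 86.757 mL.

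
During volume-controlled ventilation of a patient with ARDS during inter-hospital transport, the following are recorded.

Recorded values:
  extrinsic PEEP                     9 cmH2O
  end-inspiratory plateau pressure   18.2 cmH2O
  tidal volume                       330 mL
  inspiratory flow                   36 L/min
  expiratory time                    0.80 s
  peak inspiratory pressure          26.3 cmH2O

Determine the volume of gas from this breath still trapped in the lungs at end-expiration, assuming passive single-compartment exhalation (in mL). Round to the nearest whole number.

Flow: 36 L/min ÷ 60 = 0.6 L/s.
R = (PIP − Pplat)/V̇ = (26.3 − 18.2) / 0.6 = 8.1/0.6 = 13.5 cmH2O·s/L.
C = Vt/(Pplat − PEEP) = 330.0 / (18.2 − 9) = 330.0/9.2 = 35.87 mL/cmH2O.
τ = R × C = 13.5 × 0.03587 L/cmH2O = 0.4842 s.
Fraction remaining = e^(−Te/τ) = e^(−0.80/0.4842) = 0.1916.
Trapped volume = 330.0 × 0.1916 = 63.228 mL.

63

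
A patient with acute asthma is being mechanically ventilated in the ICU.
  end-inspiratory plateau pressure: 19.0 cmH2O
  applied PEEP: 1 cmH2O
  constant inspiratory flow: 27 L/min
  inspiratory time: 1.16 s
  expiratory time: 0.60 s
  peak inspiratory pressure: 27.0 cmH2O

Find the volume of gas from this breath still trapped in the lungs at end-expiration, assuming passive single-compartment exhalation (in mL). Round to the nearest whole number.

163

Flow: 27 L/min ÷ 60 = 0.45 L/s.
Vt = flow × Ti = 0.45 L/s × 1.16 s × 1000 mL/L = 522.0 mL.
R = (PIP − Pplat)/V̇ = (27.0 − 19.0) / 0.45 = 8.0/0.45 = 17.778 cmH2O·s/L.
C = Vt/(Pplat − PEEP) = 522.0 / (19.0 − 1) = 522.0/18.0 = 29.0 mL/cmH2O.
τ = R × C = 17.778 × 0.029 L/cmH2O = 0.5156 s.
Fraction remaining = e^(−Te/τ) = e^(−0.60/0.5156) = 0.3123.
Trapped volume = 522.0 × 0.3123 = 163.02 mL.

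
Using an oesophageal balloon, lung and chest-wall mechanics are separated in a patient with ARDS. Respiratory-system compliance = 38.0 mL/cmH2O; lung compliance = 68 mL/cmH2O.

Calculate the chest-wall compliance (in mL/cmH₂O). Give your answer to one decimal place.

1/Ccw = 1/Crs − 1/CL.
1/Ccw = 1/38.0 − 1/68 = 0.01161.
Ccw = 86.133 mL/cmH2O.

86.1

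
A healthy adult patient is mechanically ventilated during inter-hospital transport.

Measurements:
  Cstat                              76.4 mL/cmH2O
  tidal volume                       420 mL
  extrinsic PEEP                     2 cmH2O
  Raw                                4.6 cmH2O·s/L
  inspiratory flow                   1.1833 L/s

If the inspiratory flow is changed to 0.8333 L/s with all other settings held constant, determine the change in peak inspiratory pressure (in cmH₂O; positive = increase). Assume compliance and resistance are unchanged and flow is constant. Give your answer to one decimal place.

-1.6

PIP = Vt/C + R·V̇ + PEEP (constant-flow equation of motion).
Only the resistive term changes: ΔPIP = R × ΔV̇ = 4.6 × (0.8333 − 1.1833) = 4.6 × -0.35 = -1.61 cmH2O.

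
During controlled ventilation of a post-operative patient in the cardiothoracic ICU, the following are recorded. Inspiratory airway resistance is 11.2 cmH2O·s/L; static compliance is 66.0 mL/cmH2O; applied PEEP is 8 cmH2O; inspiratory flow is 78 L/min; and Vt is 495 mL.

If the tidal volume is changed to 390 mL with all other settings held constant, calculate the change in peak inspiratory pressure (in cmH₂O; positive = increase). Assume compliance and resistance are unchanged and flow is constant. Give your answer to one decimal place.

PIP = Vt/C + R·V̇ + PEEP (constant-flow equation of motion).
Only the elastic term changes: ΔPIP = ΔVt / C = (390 − 495) / 66.0 = -1.591 cmH2O.

-1.6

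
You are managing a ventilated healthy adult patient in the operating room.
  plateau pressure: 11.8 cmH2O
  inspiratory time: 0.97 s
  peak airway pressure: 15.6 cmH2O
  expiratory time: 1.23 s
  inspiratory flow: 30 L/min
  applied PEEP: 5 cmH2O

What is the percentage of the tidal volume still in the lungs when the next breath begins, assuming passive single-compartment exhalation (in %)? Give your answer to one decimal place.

10.3

Flow: 30 L/min ÷ 60 = 0.5 L/s.
Vt = flow × Ti = 0.5 L/s × 0.97 s × 1000 mL/L = 485.0 mL.
R = (PIP − Pplat)/V̇ = (15.6 − 11.8) / 0.5 = 3.8/0.5 = 7.6 cmH2O·s/L.
C = Vt/(Pplat − PEEP) = 485.0 / (11.8 − 5) = 485.0/6.8 = 71.324 mL/cmH2O.
τ = R × C = 7.6 × 0.07132 L/cmH2O = 0.542 s.
Fraction remaining at end-expiration = e^(−Te/τ) = e^(−1.23/0.542) = 0.1034 → 10.34%.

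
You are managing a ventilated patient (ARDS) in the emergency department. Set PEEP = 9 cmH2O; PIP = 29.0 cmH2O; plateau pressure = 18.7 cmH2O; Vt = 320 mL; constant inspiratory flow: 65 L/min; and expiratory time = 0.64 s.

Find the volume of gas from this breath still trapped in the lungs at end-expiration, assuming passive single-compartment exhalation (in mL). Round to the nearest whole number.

42

Flow: 65 L/min ÷ 60 = 1.0833 L/s.
R = (PIP − Pplat)/V̇ = (29.0 − 18.7) / 1.0833 = 10.3/1.0833 = 9.508 cmH2O·s/L.
C = Vt/(Pplat − PEEP) = 320.0 / (18.7 − 9) = 320.0/9.7 = 32.99 mL/cmH2O.
τ = R × C = 9.508 × 0.03299 L/cmH2O = 0.3137 s.
Fraction remaining = e^(−Te/τ) = e^(−0.64/0.3137) = 0.13.
Trapped volume = 320.0 × 0.13 = 41.6 mL.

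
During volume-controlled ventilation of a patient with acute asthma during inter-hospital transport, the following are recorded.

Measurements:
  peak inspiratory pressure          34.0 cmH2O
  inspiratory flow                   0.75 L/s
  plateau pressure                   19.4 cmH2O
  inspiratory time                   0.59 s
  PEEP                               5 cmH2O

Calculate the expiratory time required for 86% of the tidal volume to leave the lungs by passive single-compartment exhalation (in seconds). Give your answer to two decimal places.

1.18

Vt = flow × Ti = 0.75 L/s × 0.59 s × 1000 mL/L = 442.5 mL.
R = (PIP − Pplat)/V̇ = (34.0 − 19.4) / 0.75 = 14.6/0.75 = 19.467 cmH2O·s/L.
C = Vt/(Pplat − PEEP) = 442.5 / (19.4 − 5) = 442.5/14.4 = 30.729 mL/cmH2O.
τ = R × C = 19.467 × 0.03073 L/cmH2O = 0.5982 s.
t = −τ·ln(1 − 0.86) = −0.5982·ln(0.14) = 1.176 s.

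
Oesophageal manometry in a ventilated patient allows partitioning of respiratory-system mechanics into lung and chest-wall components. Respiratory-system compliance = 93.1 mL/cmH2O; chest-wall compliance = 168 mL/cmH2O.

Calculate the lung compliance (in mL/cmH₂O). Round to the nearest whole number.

1/CL = 1/Crs − 1/Ccw.
1/CL = 1/93.1 − 1/168 = 0.004789.
CL = 208.81 mL/cmH2O.

209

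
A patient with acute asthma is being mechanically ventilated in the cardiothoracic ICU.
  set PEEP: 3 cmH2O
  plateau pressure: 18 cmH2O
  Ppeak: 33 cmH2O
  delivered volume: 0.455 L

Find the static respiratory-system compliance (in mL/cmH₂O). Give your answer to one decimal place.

Cstat = Vt / (Pplat − PEEP) = 455 / (18 − 3) = 455 / 15.0 = 30.333 mL/cmH2O.

30.3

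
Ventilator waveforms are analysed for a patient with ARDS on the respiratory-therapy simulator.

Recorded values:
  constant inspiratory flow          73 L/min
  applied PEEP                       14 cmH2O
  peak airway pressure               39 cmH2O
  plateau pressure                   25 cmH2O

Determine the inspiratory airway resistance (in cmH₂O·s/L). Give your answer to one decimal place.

11.5

Flow: 73 L/min ÷ 60 = 1.2167 L/s.
Raw = (PIP − Pplat) / flow = (39 − 25) / 1.2167 = 14.0 / 1.2167 = 11.507 cmH2O·s/L.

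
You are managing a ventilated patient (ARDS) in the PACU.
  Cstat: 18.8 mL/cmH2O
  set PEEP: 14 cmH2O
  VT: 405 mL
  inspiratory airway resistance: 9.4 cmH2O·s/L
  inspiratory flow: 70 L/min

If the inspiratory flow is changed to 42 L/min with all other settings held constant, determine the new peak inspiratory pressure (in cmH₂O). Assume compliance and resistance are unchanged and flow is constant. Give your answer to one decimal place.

Flow: 70 L/min ÷ 60 = 1.1667 L/s.
New flow: 42 L/min ÷ 60 = 0.7 L/s.
PIP = Vt/C + R·V̇ + PEEP (constant-flow equation of motion).
Only the resistive term changes: ΔPIP = R × ΔV̇ = 9.4 × (0.7 − 1.1667) = 9.4 × -0.4667 = -4.387 cmH2O.
Original PIP = 405/18.8 + 9.4×1.1667 + 14 = 46.51 cmH2O; new PIP = 46.51 + (-4.387) = 42.123 cmH2O.

42.1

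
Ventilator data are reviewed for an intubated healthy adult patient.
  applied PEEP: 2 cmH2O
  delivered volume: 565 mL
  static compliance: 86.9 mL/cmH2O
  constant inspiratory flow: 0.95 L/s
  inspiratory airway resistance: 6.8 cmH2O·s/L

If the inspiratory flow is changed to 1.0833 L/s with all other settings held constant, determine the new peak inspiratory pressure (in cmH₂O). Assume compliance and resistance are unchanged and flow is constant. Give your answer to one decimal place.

15.9

PIP = Vt/C + R·V̇ + PEEP (constant-flow equation of motion).
Only the resistive term changes: ΔPIP = R × ΔV̇ = 6.8 × (1.0833 − 0.95) = 6.8 × 0.1333 = 0.9064 cmH2O.
Original PIP = 565/86.9 + 6.8×0.95 + 2 = 14.962 cmH2O; new PIP = 14.962 + (0.9064) = 15.868 cmH2O.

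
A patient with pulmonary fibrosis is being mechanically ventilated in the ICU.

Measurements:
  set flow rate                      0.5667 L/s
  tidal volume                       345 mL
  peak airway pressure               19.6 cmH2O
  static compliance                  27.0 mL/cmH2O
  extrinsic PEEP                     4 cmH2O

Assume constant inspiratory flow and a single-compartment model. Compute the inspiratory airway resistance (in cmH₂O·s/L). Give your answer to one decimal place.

Equation of motion (constant flow): PIP = Vt/C + R·V̇ + PEEP.
R·V̇ = PIP − Vt/C − PEEP = 19.6 − 345/27.0 − 4 = 19.6 − 12.778 − 4 = 2.822 cmH2O.
R = 2.822 / 0.5667 = 4.98 cmH2O·s/L.

5.0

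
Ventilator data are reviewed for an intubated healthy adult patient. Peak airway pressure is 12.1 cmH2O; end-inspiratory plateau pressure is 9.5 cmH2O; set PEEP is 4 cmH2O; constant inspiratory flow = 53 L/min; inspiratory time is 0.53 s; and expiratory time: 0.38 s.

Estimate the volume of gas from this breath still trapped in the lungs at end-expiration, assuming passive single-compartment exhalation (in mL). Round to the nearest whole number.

103

Flow: 53 L/min ÷ 60 = 0.8833 L/s.
Vt = flow × Ti = 0.8833 L/s × 0.53 s × 1000 mL/L = 468.15 mL.
R = (PIP − Pplat)/V̇ = (12.1 − 9.5) / 0.8833 = 2.6/0.8833 = 2.944 cmH2O·s/L.
C = Vt/(Pplat − PEEP) = 468.15 / (9.5 − 4) = 468.15/5.5 = 85.118 mL/cmH2O.
τ = R × C = 2.944 × 0.08512 L/cmH2O = 0.2506 s.
Fraction remaining = e^(−Te/τ) = e^(−0.38/0.2506) = 0.2195.
Trapped volume = 468.15 × 0.2195 = 102.76 mL.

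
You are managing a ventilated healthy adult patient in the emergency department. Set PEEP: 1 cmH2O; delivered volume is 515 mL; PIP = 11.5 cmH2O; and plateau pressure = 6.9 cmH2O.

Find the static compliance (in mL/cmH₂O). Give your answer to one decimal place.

87.3

Cstat = Vt / (Pplat − PEEP) = 515 / (6.9 − 1) = 515 / 5.9 = 87.288 mL/cmH2O.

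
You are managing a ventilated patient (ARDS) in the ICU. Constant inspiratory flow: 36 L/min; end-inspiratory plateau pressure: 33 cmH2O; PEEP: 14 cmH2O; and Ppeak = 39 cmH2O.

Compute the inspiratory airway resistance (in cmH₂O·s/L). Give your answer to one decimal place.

Flow: 36 L/min ÷ 60 = 0.6 L/s.
Raw = (PIP − Pplat) / flow = (39 − 33) / 0.6 = 6.0 / 0.6 = 10.0 cmH2O·s/L.

10.0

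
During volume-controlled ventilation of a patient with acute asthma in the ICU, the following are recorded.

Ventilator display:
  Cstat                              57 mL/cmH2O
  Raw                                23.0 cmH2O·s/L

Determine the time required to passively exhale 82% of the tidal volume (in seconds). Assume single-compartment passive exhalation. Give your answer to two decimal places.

2.25

τ = R × C = 23.0 × 57 mL/cmH2O = 23.0 × 0.057 L/cmH2O = 1.311 s.
Exhaled fraction f = 1 − e^(−t/τ) → t = −τ·ln(1 − f) = −1.311·ln(0.18) = 2.248 s.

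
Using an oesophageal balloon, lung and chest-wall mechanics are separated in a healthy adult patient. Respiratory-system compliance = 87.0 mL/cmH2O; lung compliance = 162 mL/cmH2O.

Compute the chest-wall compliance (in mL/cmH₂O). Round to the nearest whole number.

1/Ccw = 1/Crs − 1/CL.
1/Ccw = 1/87.0 − 1/162 = 0.005321.
Ccw = 187.93 mL/cmH2O.

188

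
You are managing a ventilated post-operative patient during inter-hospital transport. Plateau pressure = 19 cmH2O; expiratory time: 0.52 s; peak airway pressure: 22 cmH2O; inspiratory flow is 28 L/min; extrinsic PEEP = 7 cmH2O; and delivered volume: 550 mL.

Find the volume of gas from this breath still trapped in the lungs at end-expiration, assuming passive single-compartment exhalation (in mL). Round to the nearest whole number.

94

Flow: 28 L/min ÷ 60 = 0.4667 L/s.
R = (PIP − Pplat)/V̇ = (22 − 19) / 0.4667 = 3.0/0.4667 = 6.428 cmH2O·s/L.
C = Vt/(Pplat − PEEP) = 550.0 / (19 − 7) = 550.0/12.0 = 45.833 mL/cmH2O.
τ = R × C = 6.428 × 0.04583 L/cmH2O = 0.2946 s.
Fraction remaining = e^(−Te/τ) = e^(−0.52/0.2946) = 0.1712.
Trapped volume = 550.0 × 0.1712 = 94.16 mL.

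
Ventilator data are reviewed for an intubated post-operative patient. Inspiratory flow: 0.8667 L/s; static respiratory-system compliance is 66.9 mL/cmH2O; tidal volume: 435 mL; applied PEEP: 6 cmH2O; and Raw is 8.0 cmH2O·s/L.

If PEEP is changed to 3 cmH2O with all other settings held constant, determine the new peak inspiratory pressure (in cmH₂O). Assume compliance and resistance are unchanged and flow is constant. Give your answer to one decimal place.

16.4

PIP = Vt/C + R·V̇ + PEEP (constant-flow equation of motion).
Only the baseline term changes: ΔPIP = ΔPEEP = 3 − 6 = -3.0 cmH2O.
Original PIP = 435/66.9 + 8.0×0.8667 + 6 = 19.436 cmH2O; new PIP = 19.436 + (-3.0) = 16.436 cmH2O.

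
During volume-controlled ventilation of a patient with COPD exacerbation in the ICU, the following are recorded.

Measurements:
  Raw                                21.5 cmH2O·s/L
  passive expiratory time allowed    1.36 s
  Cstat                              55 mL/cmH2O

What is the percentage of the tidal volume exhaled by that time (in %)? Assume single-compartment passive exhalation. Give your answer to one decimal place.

τ = R × C = 21.5 × 55 mL/cmH2O = 21.5 × 0.055 L/cmH2O = 1.183 s.
Passive exhalation: V(t)/V₀ = e^(−t/τ) = e^(−1.36/1.183) = 0.3168.
Fraction exhaled = 1 − 0.3168 = 0.6832 → 68.32%.

68.3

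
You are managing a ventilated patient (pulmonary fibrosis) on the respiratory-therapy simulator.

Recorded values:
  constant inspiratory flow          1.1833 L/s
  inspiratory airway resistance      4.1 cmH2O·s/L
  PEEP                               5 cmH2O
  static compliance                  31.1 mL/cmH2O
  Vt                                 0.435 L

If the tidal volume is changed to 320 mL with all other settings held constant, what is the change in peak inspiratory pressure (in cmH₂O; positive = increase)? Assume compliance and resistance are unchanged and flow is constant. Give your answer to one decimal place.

-3.7

PIP = Vt/C + R·V̇ + PEEP (constant-flow equation of motion).
Only the elastic term changes: ΔPIP = ΔVt / C = (320 − 435) / 31.1 = -3.698 cmH2O.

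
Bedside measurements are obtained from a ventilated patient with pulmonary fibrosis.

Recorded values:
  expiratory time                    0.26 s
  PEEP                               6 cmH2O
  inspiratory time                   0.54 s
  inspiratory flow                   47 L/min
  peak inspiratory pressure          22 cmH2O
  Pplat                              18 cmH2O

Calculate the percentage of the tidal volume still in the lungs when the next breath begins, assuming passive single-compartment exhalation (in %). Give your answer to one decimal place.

23.6

Flow: 47 L/min ÷ 60 = 0.7833 L/s.
Vt = flow × Ti = 0.7833 L/s × 0.54 s × 1000 mL/L = 422.98 mL.
R = (PIP − Pplat)/V̇ = (22 − 18) / 0.7833 = 4.0/0.7833 = 5.107 cmH2O·s/L.
C = Vt/(Pplat − PEEP) = 422.98 / (18 − 6) = 422.98/12.0 = 35.248 mL/cmH2O.
τ = R × C = 5.107 × 0.03525 L/cmH2O = 0.18 s.
Fraction remaining at end-expiration = e^(−Te/τ) = e^(−0.26/0.18) = 0.2359 → 23.59%.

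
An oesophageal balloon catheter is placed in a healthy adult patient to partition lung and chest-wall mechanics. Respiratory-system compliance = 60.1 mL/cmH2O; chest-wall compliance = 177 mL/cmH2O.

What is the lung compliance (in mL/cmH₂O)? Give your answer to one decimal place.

91.0

1/CL = 1/Crs − 1/Ccw.
1/CL = 1/60.1 − 1/177 = 0.01099.
CL = 90.992 mL/cmH2O.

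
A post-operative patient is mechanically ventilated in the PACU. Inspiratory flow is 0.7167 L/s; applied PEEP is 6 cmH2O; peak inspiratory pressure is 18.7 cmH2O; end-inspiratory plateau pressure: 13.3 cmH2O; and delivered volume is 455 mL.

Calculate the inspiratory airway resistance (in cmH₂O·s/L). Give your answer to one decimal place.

Raw = (PIP − Pplat) / flow = (18.7 − 13.3) / 0.7167 = 5.4 / 0.7167 = 7.535 cmH2O·s/L.

7.5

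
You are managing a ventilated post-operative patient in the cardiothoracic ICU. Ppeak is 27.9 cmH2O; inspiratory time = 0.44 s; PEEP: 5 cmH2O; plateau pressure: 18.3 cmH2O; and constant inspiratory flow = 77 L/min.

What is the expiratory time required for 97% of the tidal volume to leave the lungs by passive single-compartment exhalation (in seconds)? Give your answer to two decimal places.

1.11

Flow: 77 L/min ÷ 60 = 1.2833 L/s.
Vt = flow × Ti = 1.2833 L/s × 0.44 s × 1000 mL/L = 564.65 mL.
R = (PIP − Pplat)/V̇ = (27.9 − 18.3) / 1.2833 = 9.6/1.2833 = 7.481 cmH2O·s/L.
C = Vt/(Pplat − PEEP) = 564.65 / (18.3 − 5) = 564.65/13.3 = 42.455 mL/cmH2O.
τ = R × C = 7.481 × 0.04246 L/cmH2O = 0.3176 s.
t = −τ·ln(1 − 0.97) = −0.3176·ln(0.03) = 1.114 s.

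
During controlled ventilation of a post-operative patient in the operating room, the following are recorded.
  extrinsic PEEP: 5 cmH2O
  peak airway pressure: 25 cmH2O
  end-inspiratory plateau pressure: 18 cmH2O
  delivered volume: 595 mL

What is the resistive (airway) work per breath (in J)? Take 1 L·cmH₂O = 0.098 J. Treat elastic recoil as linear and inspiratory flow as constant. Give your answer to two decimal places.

With constant inspiratory flow the resistive pressure is constant at PIP − Pplat = 25 − 18 = 7.0 cmH2O, so resistive work = 7.0 × 0.595 = 4.165 L·cmH2O.
× 0.098 J/(L·cmH2O) → 0.4082 J.

0.41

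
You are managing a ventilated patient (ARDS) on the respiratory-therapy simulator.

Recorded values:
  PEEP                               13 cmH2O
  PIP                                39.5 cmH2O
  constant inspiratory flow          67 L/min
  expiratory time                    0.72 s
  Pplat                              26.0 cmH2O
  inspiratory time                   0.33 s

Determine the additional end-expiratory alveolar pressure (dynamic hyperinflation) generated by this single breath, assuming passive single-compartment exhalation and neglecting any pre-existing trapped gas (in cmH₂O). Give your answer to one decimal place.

Flow: 67 L/min ÷ 60 = 1.1167 L/s.
Vt = flow × Ti = 1.1167 L/s × 0.33 s × 1000 mL/L = 368.51 mL.
R = (PIP − Pplat)/V̇ = (39.5 − 26.0) / 1.1167 = 13.5/1.1167 = 12.089 cmH2O·s/L.
C = Vt/(Pplat − PEEP) = 368.51 / (26.0 − 13) = 368.51/13.0 = 28.347 mL/cmH2O.
τ = R × C = 12.089 × 0.02835 L/cmH2O = 0.3427 s.
Fraction remaining = e^(−Te/τ) = e^(−0.72/0.3427) = 0.1223; trapped volume = 368.51 × 0.1223 = 45.069 mL.
Additional alveolar pressure from trapping ≈ V_trapped / C = 45.069 / 28.347 = 1.59 cmH2O.

1.6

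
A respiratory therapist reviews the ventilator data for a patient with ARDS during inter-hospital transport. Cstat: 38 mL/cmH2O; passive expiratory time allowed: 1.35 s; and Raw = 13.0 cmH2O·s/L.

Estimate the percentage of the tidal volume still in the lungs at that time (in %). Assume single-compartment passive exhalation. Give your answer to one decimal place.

6.5

τ = R × C = 13.0 × 38 mL/cmH2O = 13.0 × 0.038 L/cmH2O = 0.494 s.
Passive exhalation: V(t)/V₀ = e^(−t/τ) = e^(−1.35/0.494) = 0.06504.
Fraction remaining = 0.06504 → 6.504%.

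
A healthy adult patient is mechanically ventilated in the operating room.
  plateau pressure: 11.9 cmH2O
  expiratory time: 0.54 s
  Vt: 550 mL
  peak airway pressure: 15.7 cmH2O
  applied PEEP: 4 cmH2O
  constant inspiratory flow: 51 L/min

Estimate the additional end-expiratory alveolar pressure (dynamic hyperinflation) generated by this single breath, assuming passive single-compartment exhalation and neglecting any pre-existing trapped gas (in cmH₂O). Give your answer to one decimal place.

1.4

Flow: 51 L/min ÷ 60 = 0.85 L/s.
R = (PIP − Pplat)/V̇ = (15.7 − 11.9) / 0.85 = 3.8/0.85 = 4.471 cmH2O·s/L.
C = Vt/(Pplat − PEEP) = 550.0 / (11.9 − 4) = 550.0/7.9 = 69.62 mL/cmH2O.
τ = R × C = 4.471 × 0.06962 L/cmH2O = 0.3113 s.
Fraction remaining = e^(−Te/τ) = e^(−0.54/0.3113) = 0.1765; trapped volume = 550.0 × 0.1765 = 97.075 mL.
Additional alveolar pressure from trapping ≈ V_trapped / C = 97.075 / 69.62 = 1.394 cmH2O.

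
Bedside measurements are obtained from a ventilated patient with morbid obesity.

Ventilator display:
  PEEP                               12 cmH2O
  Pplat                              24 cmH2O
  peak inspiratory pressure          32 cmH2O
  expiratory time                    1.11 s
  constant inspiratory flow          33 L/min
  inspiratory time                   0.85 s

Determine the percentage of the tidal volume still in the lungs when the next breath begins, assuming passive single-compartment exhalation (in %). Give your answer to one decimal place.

Flow: 33 L/min ÷ 60 = 0.55 L/s.
Vt = flow × Ti = 0.55 L/s × 0.85 s × 1000 mL/L = 467.5 mL.
R = (PIP − Pplat)/V̇ = (32 − 24) / 0.55 = 8.0/0.55 = 14.545 cmH2O·s/L.
C = Vt/(Pplat − PEEP) = 467.5 / (24 − 12) = 467.5/12.0 = 38.958 mL/cmH2O.
τ = R × C = 14.545 × 0.03896 L/cmH2O = 0.5667 s.
Fraction remaining at end-expiration = e^(−Te/τ) = e^(−1.11/0.5667) = 0.141 → 14.1%.

14.1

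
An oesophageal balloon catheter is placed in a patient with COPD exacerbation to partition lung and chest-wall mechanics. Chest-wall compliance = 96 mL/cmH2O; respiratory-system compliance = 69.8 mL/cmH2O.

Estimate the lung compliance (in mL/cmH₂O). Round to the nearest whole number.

1/CL = 1/Crs − 1/Ccw.
1/CL = 1/69.8 − 1/96 = 0.00391.
CL = 255.75 mL/cmH2O.

256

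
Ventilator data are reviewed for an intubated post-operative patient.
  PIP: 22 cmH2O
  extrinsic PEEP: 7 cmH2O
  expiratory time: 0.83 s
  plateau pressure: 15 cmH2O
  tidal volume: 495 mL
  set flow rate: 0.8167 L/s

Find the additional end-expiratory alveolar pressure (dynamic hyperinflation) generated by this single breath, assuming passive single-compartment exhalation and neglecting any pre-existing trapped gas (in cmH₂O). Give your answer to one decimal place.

R = (PIP − Pplat)/V̇ = (22 − 15) / 0.8167 = 7.0/0.8167 = 8.571 cmH2O·s/L.
C = Vt/(Pplat − PEEP) = 495.0 / (15 − 7) = 495.0/8.0 = 61.875 mL/cmH2O.
τ = R × C = 8.571 × 0.06188 L/cmH2O = 0.5304 s.
Fraction remaining = e^(−Te/τ) = e^(−0.83/0.5304) = 0.2091; trapped volume = 495.0 × 0.2091 = 103.5 mL.
Additional alveolar pressure from trapping ≈ V_trapped / C = 103.5 / 61.875 = 1.673 cmH2O.

1.7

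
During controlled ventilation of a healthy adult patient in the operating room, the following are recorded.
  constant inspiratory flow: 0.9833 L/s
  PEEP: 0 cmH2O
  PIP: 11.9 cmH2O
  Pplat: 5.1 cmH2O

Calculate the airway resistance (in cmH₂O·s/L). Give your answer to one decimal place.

6.9

Raw = (PIP − Pplat) / flow = (11.9 − 5.1) / 0.9833 = 6.8 / 0.9833 = 6.915 cmH2O·s/L.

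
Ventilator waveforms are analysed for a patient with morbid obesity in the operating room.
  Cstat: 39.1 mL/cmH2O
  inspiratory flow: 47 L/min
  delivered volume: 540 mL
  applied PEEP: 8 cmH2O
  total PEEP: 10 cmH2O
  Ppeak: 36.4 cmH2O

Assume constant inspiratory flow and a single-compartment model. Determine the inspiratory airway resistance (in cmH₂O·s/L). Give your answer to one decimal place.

Flow: 47 L/min ÷ 60 = 0.7833 L/s.
Total PEEP = 10 cmH2O (set 8 + intrinsic 2); this is the baseline alveolar pressure.
Equation of motion (constant flow): PIP = Vt/C + R·V̇ + PEEP.
R·V̇ = PIP − Vt/C − PEEP = 36.4 − 540/39.1 − 10 = 36.4 − 13.811 − 10 = 12.589 cmH2O.
R = 12.589 / 0.7833 = 16.072 cmH2O·s/L.

16.1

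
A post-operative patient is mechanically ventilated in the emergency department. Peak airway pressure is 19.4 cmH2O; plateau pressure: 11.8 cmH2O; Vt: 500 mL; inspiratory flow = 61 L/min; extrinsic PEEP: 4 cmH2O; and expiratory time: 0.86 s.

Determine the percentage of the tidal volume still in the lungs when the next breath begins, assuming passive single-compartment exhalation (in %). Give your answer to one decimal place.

Flow: 61 L/min ÷ 60 = 1.0167 L/s.
R = (PIP − Pplat)/V̇ = (19.4 − 11.8) / 1.0167 = 7.6/1.0167 = 7.475 cmH2O·s/L.
C = Vt/(Pplat − PEEP) = 500.0 / (11.8 − 4) = 500.0/7.8 = 64.103 mL/cmH2O.
τ = R × C = 7.475 × 0.0641 L/cmH2O = 0.4791 s.
Fraction remaining at end-expiration = e^(−Te/τ) = e^(−0.86/0.4791) = 0.1661 → 16.61%.

16.6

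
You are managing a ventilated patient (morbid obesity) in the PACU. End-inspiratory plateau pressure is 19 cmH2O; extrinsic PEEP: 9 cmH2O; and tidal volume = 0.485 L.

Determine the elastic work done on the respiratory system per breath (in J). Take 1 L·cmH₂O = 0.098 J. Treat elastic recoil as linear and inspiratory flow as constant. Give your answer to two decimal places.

0.24

Elastic work ≈ ½ × (Pplat − PEEP) × Vt = 0.5 × (19 − 9) × 0.485 L = 0.5 × 10.0 × 0.485 = 2.425 L·cmH2O.
× 0.098 J/(L·cmH2O) → 0.2377 J.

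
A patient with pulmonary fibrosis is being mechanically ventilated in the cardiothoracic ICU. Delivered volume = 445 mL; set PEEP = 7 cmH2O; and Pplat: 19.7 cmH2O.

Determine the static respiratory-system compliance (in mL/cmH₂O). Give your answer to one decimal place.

Cstat = Vt / (Pplat − PEEP) = 445 / (19.7 − 7) = 445 / 12.7 = 35.039 mL/cmH2O.

35.0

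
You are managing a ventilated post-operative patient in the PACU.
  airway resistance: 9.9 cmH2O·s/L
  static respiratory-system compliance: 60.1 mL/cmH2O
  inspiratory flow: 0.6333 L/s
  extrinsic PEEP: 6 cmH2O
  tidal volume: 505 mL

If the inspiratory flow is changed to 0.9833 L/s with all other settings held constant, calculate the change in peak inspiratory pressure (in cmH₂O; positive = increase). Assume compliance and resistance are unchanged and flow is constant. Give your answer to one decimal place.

3.5

PIP = Vt/C + R·V̇ + PEEP (constant-flow equation of motion).
Only the resistive term changes: ΔPIP = R × ΔV̇ = 9.9 × (0.9833 − 0.6333) = 9.9 × 0.35 = 3.465 cmH2O.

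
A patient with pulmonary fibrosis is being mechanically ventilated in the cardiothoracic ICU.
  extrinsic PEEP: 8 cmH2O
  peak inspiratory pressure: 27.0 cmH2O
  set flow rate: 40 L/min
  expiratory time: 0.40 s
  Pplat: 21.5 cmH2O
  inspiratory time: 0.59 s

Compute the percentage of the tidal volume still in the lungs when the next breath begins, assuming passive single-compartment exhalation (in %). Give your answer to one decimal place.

18.9

Flow: 40 L/min ÷ 60 = 0.6667 L/s.
Vt = flow × Ti = 0.6667 L/s × 0.59 s × 1000 mL/L = 393.35 mL.
R = (PIP − Pplat)/V̇ = (27.0 − 21.5) / 0.6667 = 5.5/0.6667 = 8.25 cmH2O·s/L.
C = Vt/(Pplat − PEEP) = 393.35 / (21.5 − 8) = 393.35/13.5 = 29.137 mL/cmH2O.
τ = R × C = 8.25 × 0.02914 L/cmH2O = 0.2404 s.
Fraction remaining at end-expiration = e^(−Te/τ) = e^(−0.40/0.2404) = 0.1894 → 18.94%.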